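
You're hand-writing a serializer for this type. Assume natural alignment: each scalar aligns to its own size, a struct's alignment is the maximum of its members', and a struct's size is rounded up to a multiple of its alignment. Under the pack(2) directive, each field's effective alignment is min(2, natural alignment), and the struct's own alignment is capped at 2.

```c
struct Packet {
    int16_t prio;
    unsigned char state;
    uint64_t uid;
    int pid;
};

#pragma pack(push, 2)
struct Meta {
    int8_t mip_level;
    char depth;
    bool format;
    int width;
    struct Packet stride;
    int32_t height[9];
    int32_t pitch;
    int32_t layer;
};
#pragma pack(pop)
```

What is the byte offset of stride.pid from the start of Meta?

24

Packet: 0..2  prio  (2B, 2-aligned); 2..3  state  (1B, 1-aligned); 3..8  -- padding (5B); 8..16  uid  (8B, 8-aligned); 16..20  pid  (4B, 4-aligned); 20..24  -- tail padding (4B); sizeof = 24, alignof = 8
0..1  mip_level  (1B, 1-aligned)
1..2  depth  (1B, 1-aligned)
2..3  format  (1B, 1-aligned)
3..4  -- padding (1B)
4..8  width  (4B, 2-aligned)
8..32  stride  (24B, 2-aligned)
within Packet: pid at 16
8 + 16 = 24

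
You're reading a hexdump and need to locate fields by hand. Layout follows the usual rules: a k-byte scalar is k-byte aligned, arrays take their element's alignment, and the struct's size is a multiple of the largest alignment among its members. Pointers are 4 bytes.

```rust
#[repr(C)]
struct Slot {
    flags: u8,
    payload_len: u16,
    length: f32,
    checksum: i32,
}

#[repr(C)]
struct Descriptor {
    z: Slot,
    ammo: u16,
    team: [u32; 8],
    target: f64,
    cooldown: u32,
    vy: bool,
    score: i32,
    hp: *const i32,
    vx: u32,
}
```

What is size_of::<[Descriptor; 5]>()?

Slot: 0..1  flags  (1B, 1-aligned); 1..2  -- padding (1B); 2..4  payload_len  (2B, 2-aligned); 4..8  length  (4B, 4-aligned); 8..12  checksum  (4B, 4-aligned); sizeof = 12, alignof = 4
0..12  z  (12B, 4-aligned)
12..14  ammo  (2B, 2-aligned)
14..16  -- padding (2B)
16..48  team  (32B, 4-aligned)
48..56  target  (8B, 8-aligned)
56..60  cooldown  (4B, 4-aligned)
60..61  vy  (1B, 1-aligned)
61..64  -- padding (3B)
64..68  score  (4B, 4-aligned)
68..72  hp  (4B, 4-aligned)
72..76  vx  (4B, 4-aligned)
76..80  -- tail padding (4B)
sizeof = 80, alignof = 8
array of 5: 5 × 80 = 400

400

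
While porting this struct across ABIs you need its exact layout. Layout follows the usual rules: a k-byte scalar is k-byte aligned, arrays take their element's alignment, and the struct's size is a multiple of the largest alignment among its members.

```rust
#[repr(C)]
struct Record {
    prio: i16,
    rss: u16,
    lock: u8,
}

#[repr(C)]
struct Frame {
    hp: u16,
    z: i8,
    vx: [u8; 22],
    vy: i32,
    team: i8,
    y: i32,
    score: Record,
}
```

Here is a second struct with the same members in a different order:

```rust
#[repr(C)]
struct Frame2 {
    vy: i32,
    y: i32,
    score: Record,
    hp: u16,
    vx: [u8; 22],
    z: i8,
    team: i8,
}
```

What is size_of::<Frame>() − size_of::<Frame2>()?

8

Record: prio at 0 (size 2, align 2) → ends 2; rss at 2 (size 2, align 2) → ends 4; lock at 4 (size 1, align 1) → ends 5; tail pad 1 to reach multiple of 2; total 6 bytes, alignment 2
hp at 0 (size 2, align 2) → ends 2
z at 2 (size 1, align 1) → ends 3
vx at 3 (size 22, align 1) → ends 25
pad 3 to align 4 for vy
vy at 28 (size 4, align 4) → ends 32
team at 32 (size 1, align 1) → ends 33
pad 3 to align 4 for y
y at 36 (size 4, align 4) → ends 40
score at 40 (size 6, align 2) → ends 46
tail pad 2 to reach multiple of 4
total 48 bytes, alignment 4
— Frame2 —
vy at 0 (size 4, align 4) → ends 4
y at 4 (size 4, align 4) → ends 8
score at 8 (size 6, align 2) → ends 14
hp at 14 (size 2, align 2) → ends 16
vx at 16 (size 22, align 1) → ends 38
z at 38 (size 1, align 1) → ends 39
team at 39 (size 1, align 1) → ends 40
total 40 bytes, alignment 4
48 − 40 = 8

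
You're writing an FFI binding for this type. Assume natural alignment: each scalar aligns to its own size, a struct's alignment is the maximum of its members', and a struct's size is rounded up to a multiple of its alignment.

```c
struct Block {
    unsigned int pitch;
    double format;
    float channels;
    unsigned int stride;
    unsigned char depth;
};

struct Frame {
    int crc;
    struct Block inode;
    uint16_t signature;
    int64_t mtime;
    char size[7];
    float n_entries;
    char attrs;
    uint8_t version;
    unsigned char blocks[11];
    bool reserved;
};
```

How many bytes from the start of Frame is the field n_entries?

Block: pitch at 0 (size 4, align 4) → ends 4; pad 4 to align 8 for format; format at 8 (size 8, align 8) → ends 16; channels at 16 (size 4, align 4) → ends 20; stride at 20 (size 4, align 4) → ends 24; depth at 24 (size 1, align 1) → ends 25; tail pad 7 to reach multiple of 8; total 32 bytes, alignment 8
crc at 0 (size 4, align 4) → ends 4
pad 4 to align 8 for inode
inode at 8 (size 32, align 8) → ends 40
signature at 40 (size 2, align 2) → ends 42
pad 6 to align 8 for mtime
mtime at 48 (size 8, align 8) → ends 56
size at 56 (size 7, align 1) → ends 63
pad 1 to align 4 for n_entries
n_entries at 64 (size 4, align 4) → ends 68

64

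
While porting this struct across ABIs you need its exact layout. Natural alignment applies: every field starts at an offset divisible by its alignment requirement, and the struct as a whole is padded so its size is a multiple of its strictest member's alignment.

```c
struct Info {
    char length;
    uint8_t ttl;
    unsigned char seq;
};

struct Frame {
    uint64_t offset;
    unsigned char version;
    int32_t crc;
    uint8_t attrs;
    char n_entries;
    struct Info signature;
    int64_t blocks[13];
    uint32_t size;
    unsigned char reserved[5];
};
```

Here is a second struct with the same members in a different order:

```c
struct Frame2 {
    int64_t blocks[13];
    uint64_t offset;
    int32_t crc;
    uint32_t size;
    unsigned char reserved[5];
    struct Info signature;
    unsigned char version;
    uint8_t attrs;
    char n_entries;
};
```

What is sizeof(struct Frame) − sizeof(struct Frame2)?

Info: length at 0 (size 1, align 1) → ends 1; ttl at 1 (size 1, align 1) → ends 2; seq at 2 (size 1, align 1) → ends 3; total 3 bytes, alignment 1
offset at 0 (size 8, align 8) → ends 8
version at 8 (size 1, align 1) → ends 9
pad 3 to align 4 for crc
crc at 12 (size 4, align 4) → ends 16
attrs at 16 (size 1, align 1) → ends 17
n_entries at 17 (size 1, align 1) → ends 18
signature at 18 (size 3, align 1) → ends 21
pad 3 to align 8 for blocks
blocks at 24 (size 104, align 8) → ends 128
size at 128 (size 4, align 4) → ends 132
reserved at 132 (size 5, align 1) → ends 137
tail pad 7 to reach multiple of 8
total 144 bytes, alignment 8
— Frame2 —
blocks at 0 (size 104, align 8) → ends 104
offset at 104 (size 8, align 8) → ends 112
crc at 112 (size 4, align 4) → ends 116
size at 116 (size 4, align 4) → ends 120
reserved at 120 (size 5, align 1) → ends 125
signature at 125 (size 3, align 1) → ends 128
version at 128 (size 1, align 1) → ends 129
attrs at 129 (size 1, align 1) → ends 130
n_entries at 130 (size 1, align 1) → ends 131
tail pad 5 to reach multiple of 8
total 136 bytes, alignment 8
144 − 136 = 8

8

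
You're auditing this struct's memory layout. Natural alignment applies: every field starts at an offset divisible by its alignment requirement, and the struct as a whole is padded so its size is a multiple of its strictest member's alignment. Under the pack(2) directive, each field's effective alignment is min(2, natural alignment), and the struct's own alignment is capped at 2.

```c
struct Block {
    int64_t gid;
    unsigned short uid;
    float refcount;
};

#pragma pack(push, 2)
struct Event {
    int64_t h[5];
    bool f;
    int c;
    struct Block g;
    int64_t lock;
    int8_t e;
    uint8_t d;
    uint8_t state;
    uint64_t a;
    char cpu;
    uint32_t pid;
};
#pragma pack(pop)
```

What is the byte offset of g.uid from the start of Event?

54

Block: @0: gid [8B, align 8] → 8; @8: uid [2B, align 2] → 10; +2 pad (align 4); @12: refcount [4B, align 4] → 16; size 16, align 8
@0: h [40B, align 2] → 40
@40: f [1B, align 1] → 41
+1 pad (align 2)
@42: c [4B, align 2] → 46
@46: g [16B, align 2] → 62
within Block: uid at 8
46 + 8 = 54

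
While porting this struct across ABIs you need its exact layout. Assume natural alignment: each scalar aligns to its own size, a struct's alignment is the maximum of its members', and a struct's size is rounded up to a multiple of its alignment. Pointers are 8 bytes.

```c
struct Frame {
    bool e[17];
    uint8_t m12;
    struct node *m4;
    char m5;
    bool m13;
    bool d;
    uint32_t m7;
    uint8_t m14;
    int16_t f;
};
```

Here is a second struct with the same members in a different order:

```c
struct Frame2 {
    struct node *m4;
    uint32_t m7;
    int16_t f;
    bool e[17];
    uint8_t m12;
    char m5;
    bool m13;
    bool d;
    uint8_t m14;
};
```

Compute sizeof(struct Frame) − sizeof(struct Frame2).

8

0..17  e  (17B, 1-aligned)
17..18  m12  (1B, 1-aligned)
18..24  -- padding (6B)
24..32  m4  (8B, 8-aligned)
32..33  m5  (1B, 1-aligned)
33..34  m13  (1B, 1-aligned)
34..35  d  (1B, 1-aligned)
35..36  -- padding (1B)
36..40  m7  (4B, 4-aligned)
40..41  m14  (1B, 1-aligned)
41..42  -- padding (1B)
42..44  f  (2B, 2-aligned)
44..48  -- tail padding (4B)
sizeof = 48, alignof = 8
— Frame2 —
0..8  m4  (8B, 8-aligned)
8..12  m7  (4B, 4-aligned)
12..14  f  (2B, 2-aligned)
14..31  e  (17B, 1-aligned)
31..32  m12  (1B, 1-aligned)
32..33  m5  (1B, 1-aligned)
33..34  m13  (1B, 1-aligned)
34..35  d  (1B, 1-aligned)
35..36  m14  (1B, 1-aligned)
36..40  -- tail padding (4B)
sizeof = 40, alignof = 8
48 − 40 = 8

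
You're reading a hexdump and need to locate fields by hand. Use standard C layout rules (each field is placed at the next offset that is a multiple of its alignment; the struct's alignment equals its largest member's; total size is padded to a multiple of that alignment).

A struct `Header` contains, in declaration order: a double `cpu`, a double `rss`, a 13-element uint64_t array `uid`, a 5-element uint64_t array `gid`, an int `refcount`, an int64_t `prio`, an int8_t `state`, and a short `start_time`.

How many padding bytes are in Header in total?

@0: cpu [8B, align 8] → 8
@8: rss [8B, align 8] → 16
@16: uid [104B, align 8] → 120
@120: gid [40B, align 8] → 160
@160: refcount [4B, align 4] → 164
+4 pad (align 8)
@168: prio [8B, align 8] → 176
@176: state [1B, align 1] → 177
+1 pad (align 2)
@178: start_time [2B, align 2] → 180
+4 tail pad (align 8)
size 184, align 8
data bytes 175, size 184 → padding 9

9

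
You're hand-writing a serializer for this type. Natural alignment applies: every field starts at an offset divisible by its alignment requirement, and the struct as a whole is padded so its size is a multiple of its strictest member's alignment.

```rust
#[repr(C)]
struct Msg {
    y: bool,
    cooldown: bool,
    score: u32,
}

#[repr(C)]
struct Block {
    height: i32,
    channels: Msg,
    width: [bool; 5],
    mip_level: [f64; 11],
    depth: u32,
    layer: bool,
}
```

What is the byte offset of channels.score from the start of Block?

8

Msg: y at 0 (size 1, align 1) → ends 1; cooldown at 1 (size 1, align 1) → ends 2; pad 2 to align 4 for score; score at 4 (size 4, align 4) → ends 8; total 8 bytes, alignment 4
height at 0 (size 4, align 4) → ends 4
channels at 4 (size 8, align 4) → ends 12
within Msg: score at 4
4 + 4 = 8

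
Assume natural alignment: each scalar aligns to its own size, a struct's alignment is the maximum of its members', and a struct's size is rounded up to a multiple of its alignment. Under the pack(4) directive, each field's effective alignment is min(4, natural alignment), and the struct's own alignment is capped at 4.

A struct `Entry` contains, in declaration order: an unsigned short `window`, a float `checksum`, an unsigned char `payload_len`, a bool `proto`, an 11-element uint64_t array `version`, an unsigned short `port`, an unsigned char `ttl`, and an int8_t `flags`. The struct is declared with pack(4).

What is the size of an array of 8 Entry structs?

832

0..2  window  (2B, 2-aligned)
2..4  -- padding (2B)
4..8  checksum  (4B, 4-aligned)
8..9  payload_len  (1B, 1-aligned)
9..10  proto  (1B, 1-aligned)
10..12  -- padding (2B)
12..100  version  (88B, 4-aligned)
100..102  port  (2B, 2-aligned)
102..103  ttl  (1B, 1-aligned)
103..104  flags  (1B, 1-aligned)
sizeof = 104, alignof = 4
array of 8: 8 × 104 = 832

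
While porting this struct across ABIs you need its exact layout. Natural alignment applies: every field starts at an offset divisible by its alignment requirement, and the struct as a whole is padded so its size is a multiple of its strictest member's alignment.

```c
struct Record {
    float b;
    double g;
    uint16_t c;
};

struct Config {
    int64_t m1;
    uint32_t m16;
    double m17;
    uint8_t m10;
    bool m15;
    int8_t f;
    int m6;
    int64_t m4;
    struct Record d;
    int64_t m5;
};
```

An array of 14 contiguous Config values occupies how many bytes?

Record: b at 0 (size 4, align 4) → ends 4; pad 4 to align 8 for g; g at 8 (size 8, align 8) → ends 16; c at 16 (size 2, align 2) → ends 18; tail pad 6 to reach multiple of 8; total 24 bytes, alignment 8
m1 at 0 (size 8, align 8) → ends 8
m16 at 8 (size 4, align 4) → ends 12
pad 4 to align 8 for m17
m17 at 16 (size 8, align 8) → ends 24
m10 at 24 (size 1, align 1) → ends 25
m15 at 25 (size 1, align 1) → ends 26
f at 26 (size 1, align 1) → ends 27
pad 1 to align 4 for m6
m6 at 28 (size 4, align 4) → ends 32
m4 at 32 (size 8, align 8) → ends 40
d at 40 (size 24, align 8) → ends 64
m5 at 64 (size 8, align 8) → ends 72
total 72 bytes, alignment 8
array of 14: 14 × 72 = 1008

1008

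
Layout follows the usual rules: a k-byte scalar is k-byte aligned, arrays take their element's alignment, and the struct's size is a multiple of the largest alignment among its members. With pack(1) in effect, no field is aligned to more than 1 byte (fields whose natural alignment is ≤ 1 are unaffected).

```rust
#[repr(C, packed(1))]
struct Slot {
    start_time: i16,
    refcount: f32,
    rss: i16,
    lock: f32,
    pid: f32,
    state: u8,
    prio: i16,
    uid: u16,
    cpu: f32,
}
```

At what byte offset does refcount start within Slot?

2

start_time at 0 (size 2, align 1) → ends 2
refcount at 2 (size 4, align 1) → ends 6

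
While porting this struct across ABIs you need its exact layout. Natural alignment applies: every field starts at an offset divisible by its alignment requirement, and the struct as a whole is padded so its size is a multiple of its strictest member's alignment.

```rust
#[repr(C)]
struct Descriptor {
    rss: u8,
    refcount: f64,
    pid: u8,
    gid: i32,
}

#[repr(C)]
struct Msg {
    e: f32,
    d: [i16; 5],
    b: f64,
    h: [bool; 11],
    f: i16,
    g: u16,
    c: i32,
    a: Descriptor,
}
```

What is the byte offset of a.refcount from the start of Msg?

56

Descriptor: 0..1  rss  (1B, 1-aligned); 1..8  -- padding (7B); 8..16  refcount  (8B, 8-aligned); 16..17  pid  (1B, 1-aligned); 17..20  -- padding (3B); 20..24  gid  (4B, 4-aligned); sizeof = 24, alignof = 8
0..4  e  (4B, 4-aligned)
4..14  d  (10B, 2-aligned)
14..16  -- padding (2B)
16..24  b  (8B, 8-aligned)
24..35  h  (11B, 1-aligned)
35..36  -- padding (1B)
36..38  f  (2B, 2-aligned)
38..40  g  (2B, 2-aligned)
40..44  c  (4B, 4-aligned)
44..48  -- padding (4B)
48..72  a  (24B, 8-aligned)
within Descriptor: refcount at 8
48 + 8 = 56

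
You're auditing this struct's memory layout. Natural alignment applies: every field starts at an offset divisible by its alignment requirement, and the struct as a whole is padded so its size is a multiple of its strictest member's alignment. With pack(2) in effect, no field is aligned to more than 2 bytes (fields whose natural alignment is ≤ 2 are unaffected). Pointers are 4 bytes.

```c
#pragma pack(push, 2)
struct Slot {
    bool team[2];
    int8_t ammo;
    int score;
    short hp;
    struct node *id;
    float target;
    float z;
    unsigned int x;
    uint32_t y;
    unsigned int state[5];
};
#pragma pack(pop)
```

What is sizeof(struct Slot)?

0..2  team  (2B, 1-aligned)
2..3  ammo  (1B, 1-aligned)
3..4  -- padding (1B)
4..8  score  (4B, 2-aligned)
8..10  hp  (2B, 2-aligned)
10..14  id  (4B, 2-aligned)
14..18  target  (4B, 2-aligned)
18..22  z  (4B, 2-aligned)
22..26  x  (4B, 2-aligned)
26..30  y  (4B, 2-aligned)
30..50  state  (20B, 2-aligned)
sizeof = 50, alignof = 2

50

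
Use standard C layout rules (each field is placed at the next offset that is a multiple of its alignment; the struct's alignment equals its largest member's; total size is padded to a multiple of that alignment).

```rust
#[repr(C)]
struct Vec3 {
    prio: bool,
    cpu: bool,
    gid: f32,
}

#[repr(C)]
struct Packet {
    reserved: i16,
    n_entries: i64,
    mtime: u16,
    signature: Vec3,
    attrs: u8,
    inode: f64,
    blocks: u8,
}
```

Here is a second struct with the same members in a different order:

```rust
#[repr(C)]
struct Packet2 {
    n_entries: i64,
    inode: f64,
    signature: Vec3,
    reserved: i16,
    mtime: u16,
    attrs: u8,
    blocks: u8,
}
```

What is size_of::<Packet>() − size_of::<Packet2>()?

16

Vec3: @0: prio [1B, align 1] → 1; @1: cpu [1B, align 1] → 2; +2 pad (align 4); @4: gid [4B, align 4] → 8; size 8, align 4
@0: reserved [2B, align 2] → 2
+6 pad (align 8)
@8: n_entries [8B, align 8] → 16
@16: mtime [2B, align 2] → 18
+2 pad (align 4)
@20: signature [8B, align 4] → 28
@28: attrs [1B, align 1] → 29
+3 pad (align 8)
@32: inode [8B, align 8] → 40
@40: blocks [1B, align 1] → 41
+7 tail pad (align 8)
size 48, align 8
— Packet2 —
@0: n_entries [8B, align 8] → 8
@8: inode [8B, align 8] → 16
@16: signature [8B, align 4] → 24
@24: reserved [2B, align 2] → 26
@26: mtime [2B, align 2] → 28
@28: attrs [1B, align 1] → 29
@29: blocks [1B, align 1] → 30
+2 tail pad (align 8)
size 32, align 8
48 − 32 = 16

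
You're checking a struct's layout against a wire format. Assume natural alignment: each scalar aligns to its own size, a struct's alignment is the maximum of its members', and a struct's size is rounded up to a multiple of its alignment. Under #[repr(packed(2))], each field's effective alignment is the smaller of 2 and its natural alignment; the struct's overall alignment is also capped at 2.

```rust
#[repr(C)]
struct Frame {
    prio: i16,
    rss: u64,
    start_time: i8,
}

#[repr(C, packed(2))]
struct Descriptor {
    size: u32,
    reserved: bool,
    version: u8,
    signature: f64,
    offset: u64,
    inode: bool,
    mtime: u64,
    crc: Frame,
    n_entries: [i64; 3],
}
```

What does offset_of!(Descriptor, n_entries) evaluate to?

Frame: 0..2  prio  (2B, 2-aligned); 2..8  -- padding (6B); 8..16  rss  (8B, 8-aligned); 16..17  start_time  (1B, 1-aligned); 17..24  -- tail padding (7B); sizeof = 24, alignof = 8
0..4  size  (4B, 2-aligned)
4..5  reserved  (1B, 1-aligned)
5..6  version  (1B, 1-aligned)
6..14  signature  (8B, 2-aligned)
14..22  offset  (8B, 2-aligned)
22..23  inode  (1B, 1-aligned)
23..24  -- padding (1B)
24..32  mtime  (8B, 2-aligned)
32..56  crc  (24B, 2-aligned)
56..80  n_entries  (24B, 2-aligned)

56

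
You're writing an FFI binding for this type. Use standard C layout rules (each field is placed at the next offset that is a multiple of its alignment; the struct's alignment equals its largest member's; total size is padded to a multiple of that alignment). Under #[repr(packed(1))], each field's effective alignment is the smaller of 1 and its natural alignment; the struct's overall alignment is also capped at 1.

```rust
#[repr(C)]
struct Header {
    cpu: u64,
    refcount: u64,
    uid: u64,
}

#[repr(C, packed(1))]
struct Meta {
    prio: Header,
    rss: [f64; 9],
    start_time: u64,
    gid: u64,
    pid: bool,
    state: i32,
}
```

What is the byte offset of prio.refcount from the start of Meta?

Header: cpu at 0 (size 8, align 8) → ends 8; refcount at 8 (size 8, align 8) → ends 16; uid at 16 (size 8, align 8) → ends 24; total 24 bytes, alignment 8
prio at 0 (size 24, align 1) → ends 24
within Header: refcount at 8
0 + 8 = 8

8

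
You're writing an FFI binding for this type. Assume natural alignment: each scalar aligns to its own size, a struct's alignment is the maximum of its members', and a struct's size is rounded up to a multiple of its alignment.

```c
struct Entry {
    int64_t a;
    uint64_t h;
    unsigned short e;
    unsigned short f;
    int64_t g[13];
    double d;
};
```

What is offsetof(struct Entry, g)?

24

@0: a [8B, align 8] → 8
@8: h [8B, align 8] → 16
@16: e [2B, align 2] → 18
@18: f [2B, align 2] → 20
+4 pad (align 8)
@24: g [104B, align 8] → 128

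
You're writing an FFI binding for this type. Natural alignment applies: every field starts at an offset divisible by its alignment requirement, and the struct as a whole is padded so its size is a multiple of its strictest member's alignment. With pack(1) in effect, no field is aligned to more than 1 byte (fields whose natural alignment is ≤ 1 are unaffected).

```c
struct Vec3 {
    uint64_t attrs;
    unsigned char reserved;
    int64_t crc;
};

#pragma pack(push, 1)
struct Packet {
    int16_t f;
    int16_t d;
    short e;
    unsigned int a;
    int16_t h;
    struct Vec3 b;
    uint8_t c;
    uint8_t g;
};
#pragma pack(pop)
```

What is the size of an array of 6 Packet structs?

Vec3: attrs at 0 (size 8, align 8) → ends 8; reserved at 8 (size 1, align 1) → ends 9; pad 7 to align 8 for crc; crc at 16 (size 8, align 8) → ends 24; total 24 bytes, alignment 8
f at 0 (size 2, align 1) → ends 2
d at 2 (size 2, align 1) → ends 4
e at 4 (size 2, align 1) → ends 6
a at 6 (size 4, align 1) → ends 10
h at 10 (size 2, align 1) → ends 12
b at 12 (size 24, align 1) → ends 36
c at 36 (size 1, align 1) → ends 37
g at 37 (size 1, align 1) → ends 38
total 38 bytes, alignment 1
array of 6: 6 × 38 = 228

228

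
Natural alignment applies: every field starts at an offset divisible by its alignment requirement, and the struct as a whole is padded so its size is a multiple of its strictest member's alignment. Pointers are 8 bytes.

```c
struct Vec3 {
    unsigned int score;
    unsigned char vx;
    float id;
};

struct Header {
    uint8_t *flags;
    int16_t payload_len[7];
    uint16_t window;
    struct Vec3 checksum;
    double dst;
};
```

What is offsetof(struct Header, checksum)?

24

Vec3: score at 0 (size 4, align 4) → ends 4; vx at 4 (size 1, align 1) → ends 5; pad 3 to align 4 for id; id at 8 (size 4, align 4) → ends 12; total 12 bytes, alignment 4
flags at 0 (size 8, align 8) → ends 8
payload_len at 8 (size 14, align 2) → ends 22
window at 22 (size 2, align 2) → ends 24
checksum at 24 (size 12, align 4) → ends 36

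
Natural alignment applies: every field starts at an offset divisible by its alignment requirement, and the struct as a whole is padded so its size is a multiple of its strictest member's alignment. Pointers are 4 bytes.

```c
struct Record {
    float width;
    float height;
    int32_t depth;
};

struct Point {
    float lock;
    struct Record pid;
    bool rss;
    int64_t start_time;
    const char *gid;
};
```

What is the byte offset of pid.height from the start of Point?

8

Record: @0: width [4B, align 4] → 4; @4: height [4B, align 4] → 8; @8: depth [4B, align 4] → 12; size 12, align 4
@0: lock [4B, align 4] → 4
@4: pid [12B, align 4] → 16
within Record: height at 4
4 + 4 = 8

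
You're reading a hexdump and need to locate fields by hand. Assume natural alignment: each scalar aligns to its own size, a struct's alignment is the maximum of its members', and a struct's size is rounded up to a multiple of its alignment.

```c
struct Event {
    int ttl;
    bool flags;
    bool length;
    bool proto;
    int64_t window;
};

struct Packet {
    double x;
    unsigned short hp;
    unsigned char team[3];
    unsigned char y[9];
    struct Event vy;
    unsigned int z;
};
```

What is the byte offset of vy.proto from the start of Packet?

30

Event: @0: ttl [4B, align 4] → 4; @4: flags [1B, align 1] → 5; @5: length [1B, align 1] → 6; @6: proto [1B, align 1] → 7; +1 pad (align 8); @8: window [8B, align 8] → 16; size 16, align 8
@0: x [8B, align 8] → 8
@8: hp [2B, align 2] → 10
@10: team [3B, align 1] → 13
@13: y [9B, align 1] → 22
+2 pad (align 8)
@24: vy [16B, align 8] → 40
within Event: proto at 6
24 + 6 = 30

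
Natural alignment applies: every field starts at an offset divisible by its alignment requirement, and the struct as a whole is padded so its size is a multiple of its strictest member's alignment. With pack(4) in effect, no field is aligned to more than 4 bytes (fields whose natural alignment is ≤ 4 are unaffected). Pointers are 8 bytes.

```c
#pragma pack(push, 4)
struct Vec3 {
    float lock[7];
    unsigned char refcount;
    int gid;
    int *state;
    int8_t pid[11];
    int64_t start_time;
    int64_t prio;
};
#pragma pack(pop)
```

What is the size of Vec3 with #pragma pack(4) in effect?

0..28  lock  (28B, 4-aligned)
28..29  refcount  (1B, 1-aligned)
29..32  -- padding (3B)
32..36  gid  (4B, 4-aligned)
36..44  state  (8B, 4-aligned)
44..55  pid  (11B, 1-aligned)
55..56  -- padding (1B)
56..64  start_time  (8B, 4-aligned)
64..72  prio  (8B, 4-aligned)
sizeof = 72, alignof = 4

72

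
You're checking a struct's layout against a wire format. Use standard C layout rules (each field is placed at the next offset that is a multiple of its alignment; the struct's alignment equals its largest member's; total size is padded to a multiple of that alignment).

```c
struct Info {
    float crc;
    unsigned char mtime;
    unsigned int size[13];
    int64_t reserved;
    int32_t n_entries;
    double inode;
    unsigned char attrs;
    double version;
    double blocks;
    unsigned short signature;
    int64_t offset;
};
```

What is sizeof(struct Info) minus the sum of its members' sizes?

0..4  crc  (4B, 4-aligned)
4..5  mtime  (1B, 1-aligned)
5..8  -- padding (3B)
8..60  size  (52B, 4-aligned)
60..64  -- padding (4B)
64..72  reserved  (8B, 8-aligned)
72..76  n_entries  (4B, 4-aligned)
76..80  -- padding (4B)
80..88  inode  (8B, 8-aligned)
88..89  attrs  (1B, 1-aligned)
89..96  -- padding (7B)
96..104  version  (8B, 8-aligned)
104..112  blocks  (8B, 8-aligned)
112..114  signature  (2B, 2-aligned)
114..120  -- padding (6B)
120..128  offset  (8B, 8-aligned)
sizeof = 128, alignof = 8
data bytes 104, size 128 → padding 24

24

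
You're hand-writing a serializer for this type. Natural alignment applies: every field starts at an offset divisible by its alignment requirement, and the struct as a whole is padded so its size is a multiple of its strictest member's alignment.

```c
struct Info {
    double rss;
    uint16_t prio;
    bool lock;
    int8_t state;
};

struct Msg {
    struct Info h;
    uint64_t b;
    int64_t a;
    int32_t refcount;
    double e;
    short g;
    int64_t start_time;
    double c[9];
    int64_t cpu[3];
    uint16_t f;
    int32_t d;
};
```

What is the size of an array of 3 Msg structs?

Info: @0: rss [8B, align 8] → 8; @8: prio [2B, align 2] → 10; @10: lock [1B, align 1] → 11; @11: state [1B, align 1] → 12; +4 tail pad (align 8); size 16, align 8
@0: h [16B, align 8] → 16
@16: b [8B, align 8] → 24
@24: a [8B, align 8] → 32
@32: refcount [4B, align 4] → 36
+4 pad (align 8)
@40: e [8B, align 8] → 48
@48: g [2B, align 2] → 50
+6 pad (align 8)
@56: start_time [8B, align 8] → 64
@64: c [72B, align 8] → 136
@136: cpu [24B, align 8] → 160
@160: f [2B, align 2] → 162
+2 pad (align 4)
@164: d [4B, align 4] → 168
size 168, align 8
array of 3: 3 × 168 = 504

504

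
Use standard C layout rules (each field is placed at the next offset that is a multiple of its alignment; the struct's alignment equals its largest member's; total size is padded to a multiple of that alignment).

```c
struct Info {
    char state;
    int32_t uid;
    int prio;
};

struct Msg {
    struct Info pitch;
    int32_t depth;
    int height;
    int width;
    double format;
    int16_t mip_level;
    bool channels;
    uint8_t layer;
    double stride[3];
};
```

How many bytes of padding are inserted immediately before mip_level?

Info: state at 0 (size 1, align 1) → ends 1; pad 3 to align 4 for uid; uid at 4 (size 4, align 4) → ends 8; prio at 8 (size 4, align 4) → ends 12; total 12 bytes, alignment 4
pitch at 0 (size 12, align 4) → ends 12
depth at 12 (size 4, align 4) → ends 16
height at 16 (size 4, align 4) → ends 20
width at 20 (size 4, align 4) → ends 24
format at 24 (size 8, align 8) → ends 32
mip_level at 32 (size 2, align 2) → ends 34

0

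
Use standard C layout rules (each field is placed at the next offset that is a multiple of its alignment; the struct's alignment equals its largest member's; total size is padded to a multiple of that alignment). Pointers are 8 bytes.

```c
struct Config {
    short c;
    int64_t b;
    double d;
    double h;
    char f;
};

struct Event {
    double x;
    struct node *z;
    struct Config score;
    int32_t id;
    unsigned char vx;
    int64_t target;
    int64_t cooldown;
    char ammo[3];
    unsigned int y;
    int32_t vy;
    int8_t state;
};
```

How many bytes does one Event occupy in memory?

Config: @0: c [2B, align 2] → 2; +6 pad (align 8); @8: b [8B, align 8] → 16; @16: d [8B, align 8] → 24; @24: h [8B, align 8] → 32; @32: f [1B, align 1] → 33; +7 tail pad (align 8); size 40, align 8
@0: x [8B, align 8] → 8
@8: z [8B, align 8] → 16
@16: score [40B, align 8] → 56
@56: id [4B, align 4] → 60
@60: vx [1B, align 1] → 61
+3 pad (align 8)
@64: target [8B, align 8] → 72
@72: cooldown [8B, align 8] → 80
@80: ammo [3B, align 1] → 83
+1 pad (align 4)
@84: y [4B, align 4] → 88
@88: vy [4B, align 4] → 92
@92: state [1B, align 1] → 93
+3 tail pad (align 8)
size 96, align 8

96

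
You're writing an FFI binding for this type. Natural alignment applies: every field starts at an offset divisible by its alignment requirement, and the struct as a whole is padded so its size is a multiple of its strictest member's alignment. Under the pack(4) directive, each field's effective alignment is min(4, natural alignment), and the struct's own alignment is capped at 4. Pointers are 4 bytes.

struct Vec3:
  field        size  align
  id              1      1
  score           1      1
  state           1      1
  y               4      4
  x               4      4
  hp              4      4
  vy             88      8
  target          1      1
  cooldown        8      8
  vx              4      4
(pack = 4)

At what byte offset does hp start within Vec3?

0..1  id  (1B, 1-aligned)
1..2  score  (1B, 1-aligned)
2..3  state  (1B, 1-aligned)
3..4  -- padding (1B)
4..8  y  (4B, 4-aligned)
8..12  x  (4B, 4-aligned)
12..16  hp  (4B, 4-aligned)

12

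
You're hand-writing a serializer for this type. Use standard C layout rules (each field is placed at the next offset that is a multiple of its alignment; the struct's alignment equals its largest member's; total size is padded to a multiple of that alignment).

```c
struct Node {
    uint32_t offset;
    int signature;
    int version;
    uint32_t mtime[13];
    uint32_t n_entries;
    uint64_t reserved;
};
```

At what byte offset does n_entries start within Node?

64

@0: offset [4B, align 4] → 4
@4: signature [4B, align 4] → 8
@8: version [4B, align 4] → 12
@12: mtime [52B, align 4] → 64
@64: n_entries [4B, align 4] → 68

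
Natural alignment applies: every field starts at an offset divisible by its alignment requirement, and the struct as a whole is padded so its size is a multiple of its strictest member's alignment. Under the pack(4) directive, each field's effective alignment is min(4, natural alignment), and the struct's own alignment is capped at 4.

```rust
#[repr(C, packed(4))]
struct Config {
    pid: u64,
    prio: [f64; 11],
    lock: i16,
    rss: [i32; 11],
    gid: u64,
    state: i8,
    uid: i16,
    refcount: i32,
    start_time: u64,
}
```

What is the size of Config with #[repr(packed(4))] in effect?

168

0..8  pid  (8B, 4-aligned)
8..96  prio  (88B, 4-aligned)
96..98  lock  (2B, 2-aligned)
98..100  -- padding (2B)
100..144  rss  (44B, 4-aligned)
144..152  gid  (8B, 4-aligned)
152..153  state  (1B, 1-aligned)
153..154  -- padding (1B)
154..156  uid  (2B, 2-aligned)
156..160  refcount  (4B, 4-aligned)
160..168  start_time  (8B, 4-aligned)
sizeof = 168, alignof = 4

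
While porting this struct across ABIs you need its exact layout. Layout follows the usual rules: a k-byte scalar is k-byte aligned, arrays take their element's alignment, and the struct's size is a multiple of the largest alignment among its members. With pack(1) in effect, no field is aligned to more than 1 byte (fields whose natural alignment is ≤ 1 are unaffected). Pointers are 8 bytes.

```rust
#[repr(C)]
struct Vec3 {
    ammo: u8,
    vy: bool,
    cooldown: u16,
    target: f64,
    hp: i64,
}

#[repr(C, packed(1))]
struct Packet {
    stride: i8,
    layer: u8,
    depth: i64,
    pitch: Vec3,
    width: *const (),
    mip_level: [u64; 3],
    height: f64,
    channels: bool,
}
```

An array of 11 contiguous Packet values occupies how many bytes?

Vec3: ammo at 0 (size 1, align 1) → ends 1; vy at 1 (size 1, align 1) → ends 2; cooldown at 2 (size 2, align 2) → ends 4; pad 4 to align 8 for target; target at 8 (size 8, align 8) → ends 16; hp at 16 (size 8, align 8) → ends 24; total 24 bytes, alignment 8
stride at 0 (size 1, align 1) → ends 1
layer at 1 (size 1, align 1) → ends 2
depth at 2 (size 8, align 1) → ends 10
pitch at 10 (size 24, align 1) → ends 34
width at 34 (size 8, align 1) → ends 42
mip_level at 42 (size 24, align 1) → ends 66
height at 66 (size 8, align 1) → ends 74
channels at 74 (size 1, align 1) → ends 75
total 75 bytes, alignment 1
array of 11: 11 × 75 = 825

825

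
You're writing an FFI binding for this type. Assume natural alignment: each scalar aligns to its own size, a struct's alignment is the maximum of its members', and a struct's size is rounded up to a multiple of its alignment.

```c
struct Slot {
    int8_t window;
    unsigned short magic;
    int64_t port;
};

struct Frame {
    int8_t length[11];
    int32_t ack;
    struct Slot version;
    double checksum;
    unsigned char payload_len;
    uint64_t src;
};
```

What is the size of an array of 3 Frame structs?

168

Slot: 0..1  window  (1B, 1-aligned); 1..2  -- padding (1B); 2..4  magic  (2B, 2-aligned); 4..8  -- padding (4B); 8..16  port  (8B, 8-aligned); sizeof = 16, alignof = 8
0..11  length  (11B, 1-aligned)
11..12  -- padding (1B)
12..16  ack  (4B, 4-aligned)
16..32  version  (16B, 8-aligned)
32..40  checksum  (8B, 8-aligned)
40..41  payload_len  (1B, 1-aligned)
41..48  -- padding (7B)
48..56  src  (8B, 8-aligned)
sizeof = 56, alignof = 8
array of 3: 3 × 56 = 168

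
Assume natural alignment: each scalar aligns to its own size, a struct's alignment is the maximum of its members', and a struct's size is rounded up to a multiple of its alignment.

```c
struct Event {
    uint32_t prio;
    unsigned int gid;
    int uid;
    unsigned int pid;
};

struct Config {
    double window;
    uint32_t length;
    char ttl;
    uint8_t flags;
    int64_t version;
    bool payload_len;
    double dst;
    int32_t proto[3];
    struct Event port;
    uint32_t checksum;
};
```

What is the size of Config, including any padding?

72 bytes

Event: prio at 0 (size 4, align 4) → ends 4; gid at 4 (size 4, align 4) → ends 8; uid at 8 (size 4, align 4) → ends 12; pid at 12 (size 4, align 4) → ends 16; total 16 bytes, alignment 4
window at 0 (size 8, align 8) → ends 8
length at 8 (size 4, align 4) → ends 12
ttl at 12 (size 1, align 1) → ends 13
flags at 13 (size 1, align 1) → ends 14
pad 2 to align 8 for version
version at 16 (size 8, align 8) → ends 24
payload_len at 24 (size 1, align 1) → ends 25
pad 7 to align 8 for dst
dst at 32 (size 8, align 8) → ends 40
proto at 40 (size 12, align 4) → ends 52
port at 52 (size 16, align 4) → ends 68
checksum at 68 (size 4, align 4) → ends 72
total 72 bytes, alignment 8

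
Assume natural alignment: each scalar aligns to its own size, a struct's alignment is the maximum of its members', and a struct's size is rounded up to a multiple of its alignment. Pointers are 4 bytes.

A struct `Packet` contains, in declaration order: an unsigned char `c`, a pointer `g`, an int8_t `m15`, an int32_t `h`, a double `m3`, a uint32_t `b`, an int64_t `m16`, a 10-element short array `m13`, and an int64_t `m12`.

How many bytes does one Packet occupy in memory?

72

0..1  c  (1B, 1-aligned)
1..4  -- padding (3B)
4..8  g  (4B, 4-aligned)
8..9  m15  (1B, 1-aligned)
9..12  -- padding (3B)
12..16  h  (4B, 4-aligned)
16..24  m3  (8B, 8-aligned)
24..28  b  (4B, 4-aligned)
28..32  -- padding (4B)
32..40  m16  (8B, 8-aligned)
40..60  m13  (20B, 2-aligned)
60..64  -- padding (4B)
64..72  m12  (8B, 8-aligned)
sizeof = 72, alignof = 8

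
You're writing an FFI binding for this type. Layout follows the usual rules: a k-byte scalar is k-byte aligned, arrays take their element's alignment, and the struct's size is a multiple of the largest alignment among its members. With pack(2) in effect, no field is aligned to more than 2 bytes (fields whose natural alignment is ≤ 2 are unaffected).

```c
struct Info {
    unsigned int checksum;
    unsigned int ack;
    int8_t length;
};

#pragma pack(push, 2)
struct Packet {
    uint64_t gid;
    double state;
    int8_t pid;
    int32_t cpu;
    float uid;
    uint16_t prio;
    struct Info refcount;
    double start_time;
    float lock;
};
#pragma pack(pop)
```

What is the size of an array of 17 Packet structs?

884

Info: 0..4  checksum  (4B, 4-aligned); 4..8  ack  (4B, 4-aligned); 8..9  length  (1B, 1-aligned); 9..12  -- tail padding (3B); sizeof = 12, alignof = 4
0..8  gid  (8B, 2-aligned)
8..16  state  (8B, 2-aligned)
16..17  pid  (1B, 1-aligned)
17..18  -- padding (1B)
18..22  cpu  (4B, 2-aligned)
22..26  uid  (4B, 2-aligned)
26..28  prio  (2B, 2-aligned)
28..40  refcount  (12B, 2-aligned)
40..48  start_time  (8B, 2-aligned)
48..52  lock  (4B, 2-aligned)
sizeof = 52, alignof = 2
array of 17: 17 × 52 = 884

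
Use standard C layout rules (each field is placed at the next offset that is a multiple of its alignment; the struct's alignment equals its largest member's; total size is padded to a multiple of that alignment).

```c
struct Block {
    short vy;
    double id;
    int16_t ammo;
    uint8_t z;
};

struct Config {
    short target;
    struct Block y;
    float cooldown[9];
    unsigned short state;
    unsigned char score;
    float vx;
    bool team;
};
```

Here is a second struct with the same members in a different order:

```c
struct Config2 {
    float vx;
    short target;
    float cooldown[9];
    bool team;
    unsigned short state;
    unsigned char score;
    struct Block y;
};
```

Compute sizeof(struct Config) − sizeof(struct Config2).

Block: vy at 0 (size 2, align 2) → ends 2; pad 6 to align 8 for id; id at 8 (size 8, align 8) → ends 16; ammo at 16 (size 2, align 2) → ends 18; z at 18 (size 1, align 1) → ends 19; tail pad 5 to reach multiple of 8; total 24 bytes, alignment 8
target at 0 (size 2, align 2) → ends 2
pad 6 to align 8 for y
y at 8 (size 24, align 8) → ends 32
cooldown at 32 (size 36, align 4) → ends 68
state at 68 (size 2, align 2) → ends 70
score at 70 (size 1, align 1) → ends 71
pad 1 to align 4 for vx
vx at 72 (size 4, align 4) → ends 76
team at 76 (size 1, align 1) → ends 77
tail pad 3 to reach multiple of 8
total 80 bytes, alignment 8
— Config2 —
vx at 0 (size 4, align 4) → ends 4
target at 4 (size 2, align 2) → ends 6
pad 2 to align 4 for cooldown
cooldown at 8 (size 36, align 4) → ends 44
team at 44 (size 1, align 1) → ends 45
pad 1 to align 2 for state
state at 46 (size 2, align 2) → ends 48
score at 48 (size 1, align 1) → ends 49
pad 7 to align 8 for y
y at 56 (size 24, align 8) → ends 80
total 80 bytes, alignment 8
80 − 80 = 0

0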